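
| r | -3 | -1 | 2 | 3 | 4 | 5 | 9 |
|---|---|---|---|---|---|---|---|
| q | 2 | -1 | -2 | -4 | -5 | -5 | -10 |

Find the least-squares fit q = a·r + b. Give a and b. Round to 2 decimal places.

The normal equations are: 145·a + 19·b = -156;  19·a + 7·b = -25.
Eliminating b: 7·(row 1) − 19·(row 2) gives 654·a = 7·(-156) − 19·(-25) = -617, so a = -617/654.
Then b = ((-25) − 19·(-617/654))/7 = -661/654.

a = -0.94, b = -1.01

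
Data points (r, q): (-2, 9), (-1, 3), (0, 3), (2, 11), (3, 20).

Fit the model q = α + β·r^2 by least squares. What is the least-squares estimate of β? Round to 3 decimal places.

β = 1.980

The normal equations are: 5·α + 18·β = 46;  18·α + 114·β = 263.
Determinant 5·114 − 18² = 246.
α = (46·114 − 18·263)/246 = 85/41; β = (5·263 − 18·46)/246 = 487/246.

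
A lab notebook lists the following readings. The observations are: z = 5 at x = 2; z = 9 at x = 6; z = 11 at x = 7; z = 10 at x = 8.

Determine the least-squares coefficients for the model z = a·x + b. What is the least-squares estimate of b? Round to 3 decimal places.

b = 3.277

Sums needed: Σx·x = 153, Σx = 23, Σ1 = 4.
Moment sums: Σx·z = 221, Σz = 35.
Eliminating b: 4·(row 1) − 23·(row 2) gives 83·a = 4·221 − 23·35 = 79, so a = 79/83.
Then b = (35 − 23·(79/83))/4 = 272/83.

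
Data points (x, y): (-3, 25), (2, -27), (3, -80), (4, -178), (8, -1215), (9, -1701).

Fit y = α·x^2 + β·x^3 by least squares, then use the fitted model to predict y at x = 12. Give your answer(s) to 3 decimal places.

ŷ = -3881.655

From the data, Σx^2·x^2 = 11091, Σx^2·x^3 = 92873, Σx^3·x^3 = 799203.
Moment sums: Σx^2·y = -218992, Σx^3·y = -1876552.
AᵀA·[α, β]ᵀ = Aᵀy becomes [[11091, 92873]; [92873, 799203]]·[α, β]ᵀ = [-218992, -1876552]ᵀ.
Δ = 11091·799203 − 92873² = 238566344.
α = ((-218992)·799203 − 92873·(-1876552))/238566344 = -92256185/29820793; β = (11091·(-1876552) − 92873·(-218992))/238566344 = -59299277/29820793.
At x = 12: ŷ = (-92256185/29820793)·(144) + (-59299277/29820793)·(1728) = -115754041296/29820793.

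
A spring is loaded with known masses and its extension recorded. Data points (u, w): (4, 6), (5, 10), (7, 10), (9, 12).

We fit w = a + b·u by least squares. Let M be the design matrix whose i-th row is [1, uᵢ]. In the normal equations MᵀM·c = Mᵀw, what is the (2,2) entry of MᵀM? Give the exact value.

171

Row 2 ↔ basis u, column 2 ↔ basis u, so (MᵀM)_{2,2} = Σᵢ (u)·(u) = (4)·(4) + (5)·(5) + (7)·(7) + (9)·(9) = 171.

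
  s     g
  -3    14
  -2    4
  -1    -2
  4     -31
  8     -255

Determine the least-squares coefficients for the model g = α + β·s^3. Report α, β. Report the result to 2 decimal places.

α = -0.29, β = -0.50

The normal equations are: 5·α + 540·β = -270;  540·α + 267034·β = -132952.
(Σ1 = 5, Σs^3 = 540, Σs^3·s^3 = 267034, Σg = -270, Σs^3·g = -132952.)
Eliminating β: 267034·(row 1) − 540·(row 2) gives 1043570·α = 267034·(-270) − 540·(-132952) = -305100, so α = -30510/104357.
Then β = ((-132952) − 540·(-30510/104357))/267034 = -51896/104357.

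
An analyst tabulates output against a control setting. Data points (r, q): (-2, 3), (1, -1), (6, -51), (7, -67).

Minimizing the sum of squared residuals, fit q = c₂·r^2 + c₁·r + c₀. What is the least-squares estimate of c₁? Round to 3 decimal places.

c₁ = -2.447

Sums needed: Σr^2·r^2 = 3714, Σr^2·r = 552, Σr^2 = 90, Σr·r = 90, Σr = 12, Σ1 = 4.
For Aᵀq: Σr^2·q = -5108, Σr·q = -782, Σq = -116.
Solving the 3×3 system (Gaussian elimination) gives c₂ = -2084/1947, c₁ = -4765/1947, c₀ = 1574/649.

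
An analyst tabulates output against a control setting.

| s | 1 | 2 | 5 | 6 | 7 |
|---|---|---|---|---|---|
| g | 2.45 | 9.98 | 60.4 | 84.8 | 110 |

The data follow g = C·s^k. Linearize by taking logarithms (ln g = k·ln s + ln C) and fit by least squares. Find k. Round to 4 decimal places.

Let Y = ln g. Fitting Y = k·ln s + ln C by least squares:
AᵀA = [[10.0677, 6.0403]; [6.0403, 5]], rhs = [25.2976, 16.4384]ᵀ  (here Σln s = 6.0403, Σ(ln s)² = 10.0677, Σln g = 16.4384, Σln s·ln g = 25.2976).
Δ = 10.0677·5 − (6.0403)² = 13.8539; k = (25.2976·5 − 6.0403·16.4384)/13.8539 = 1.96303, ln C = (10.0677·16.4384 − 6.0403·25.2976)/13.8539 = 0.91625.

k = 1.9630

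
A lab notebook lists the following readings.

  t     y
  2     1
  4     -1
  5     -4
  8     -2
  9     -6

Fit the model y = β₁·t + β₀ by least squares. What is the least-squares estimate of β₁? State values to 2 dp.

β₁ = -0.75

AᵀA·[β₁, β₀]ᵀ = Aᵀy reads: 190·β₁ + 28·β₀ = -92;  28·β₁ + 5·β₀ = -12.
Δ = 190·5 − 28² = 166.
β₁ = ((-92)·5 − 28·(-12))/166 = -62/83; β₀ = (190·(-12) − 28·(-92))/166 = 148/83.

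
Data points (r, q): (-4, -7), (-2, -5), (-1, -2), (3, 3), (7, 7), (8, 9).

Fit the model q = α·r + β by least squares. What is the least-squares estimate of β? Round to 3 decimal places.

β = -1.567

With design matrix M, MᵀM = [[143, 11]; [11, 6]] and Mᵀq = [170, 5]ᵀ.
Δ = 143·6 − 11² = 737.
α = (170·6 − 11·5)/737 = 965/737; β = (143·5 − 11·170)/737 = -105/67.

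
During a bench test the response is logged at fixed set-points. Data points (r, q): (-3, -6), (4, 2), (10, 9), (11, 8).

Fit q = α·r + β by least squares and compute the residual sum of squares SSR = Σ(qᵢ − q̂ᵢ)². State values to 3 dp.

The normal system AᵀA·[α, β]ᵀ = Aᵀq is [[246, 22]; [22, 4]]·[α, β]ᵀ = [204, 13]ᵀ.
Δ = 246·4 − 22² = 500.
α = (204·4 − 22·13)/500 = 53/50; β = (246·13 − 22·204)/500 = -129/50.
Residuals: -6/25, 17/50, 49/50, -27/25; SSR = 23/10.

SSR = 2.300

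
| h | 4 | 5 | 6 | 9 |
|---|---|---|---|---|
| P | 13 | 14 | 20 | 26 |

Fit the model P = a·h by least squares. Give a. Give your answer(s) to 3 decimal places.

Entries of AᵀA: Σh·h = 158.
And Σh·P = 476.
So AᵀA·[a]ᵀ = AᵀP: [[158]]·[a]ᵀ = [476]ᵀ.
a = 476/158 = 3.01266.

a = 3.013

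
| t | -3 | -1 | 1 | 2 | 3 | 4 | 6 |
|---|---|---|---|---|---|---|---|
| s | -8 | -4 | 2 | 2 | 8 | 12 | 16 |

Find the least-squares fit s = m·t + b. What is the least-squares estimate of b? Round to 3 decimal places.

b = -0.763

With design matrix M, MᵀM = [[76, 12]; [12, 7]] and Mᵀs = [202, 28]ᵀ.
Determinant 76·7 − 12² = 388.
m = (202·7 − 12·28)/388 = 539/194; b = (76·28 − 12·202)/388 = -74/97.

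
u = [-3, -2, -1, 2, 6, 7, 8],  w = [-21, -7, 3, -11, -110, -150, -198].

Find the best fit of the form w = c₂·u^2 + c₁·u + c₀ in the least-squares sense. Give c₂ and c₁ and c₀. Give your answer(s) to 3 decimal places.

Normal-equation sums: Σu^2·u^2 = 7907, Σu^2·u = 1043, Σu^2 = 167, Σu·u = 167, Σu = 17, Σ1 = 7.
Right-hand side: Σu^2·w = -24240, Σu·w = -3242, Σw = -494.
Solving the 3×3 system (Gaussian elimination) gives c₂ = -461836/151977, c₁ = -127217/151977, c₀ = 200603/50659.

c₂ = -3.039, c₁ = -0.837, c₀ = 3.960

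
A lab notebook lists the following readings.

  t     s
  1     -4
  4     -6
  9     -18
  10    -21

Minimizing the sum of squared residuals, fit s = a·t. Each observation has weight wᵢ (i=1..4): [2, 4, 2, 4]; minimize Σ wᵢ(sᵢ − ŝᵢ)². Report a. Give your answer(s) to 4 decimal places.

Compute the Gram sums: Σwᵢ·t·t = 628.
And Σwᵢ·t·s = -1268.
a = (-1268)/628 = -2.01911.

a = -2.0191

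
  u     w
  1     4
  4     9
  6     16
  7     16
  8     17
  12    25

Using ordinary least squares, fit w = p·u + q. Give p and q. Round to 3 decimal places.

Setting ∂/∂p … = 0 gives: 310·p + 38·q = 684;  38·p + 6·q = 87.
Eliminating q: 6·(row 1) − 38·(row 2) gives 416·p = 6·684 − 38·87 = 798, so p = 399/208.
Then q = (87 − 38·(399/208))/6 = 489/208.

p = 1.918, q = 2.351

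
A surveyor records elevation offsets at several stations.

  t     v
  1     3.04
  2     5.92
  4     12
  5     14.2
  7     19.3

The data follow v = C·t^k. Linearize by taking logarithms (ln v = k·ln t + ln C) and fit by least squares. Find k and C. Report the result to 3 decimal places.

Let Y = ln v. Fitting Y = k·ln t + ln C by least squares:
Σln t = 5.6348, Σ(ln t)² = 8.7791, Σln v = 10.9884, Σln t·ln v = 14.7078.
Equations: 8.7791·k + 5.6348·ln C = 14.7078;  5.6348·k + 5·ln C = 10.9884.
Slope k = (n·Σln t·ln v − Σln t·Σln v)/(n·Σ(ln t)² − (Σln t)²) = (5·14.7078 − 5.6348·10.9884)/12.1448 = 0.95690; ln C = (Σln v − k·Σln t)/n = 1.11930, so C = exp(1.11930) = 3.06271.

k = 0.957, C = 3.063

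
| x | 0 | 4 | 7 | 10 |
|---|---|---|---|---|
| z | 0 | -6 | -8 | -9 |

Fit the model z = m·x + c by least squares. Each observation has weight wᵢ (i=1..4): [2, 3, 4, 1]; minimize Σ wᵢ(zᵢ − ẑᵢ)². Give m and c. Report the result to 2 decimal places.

Entries of MᵀWM: Σwᵢ·x·x = 344, Σwᵢ·x = 50, Σwᵢ·1 = 10.
For MᵀWz: Σwᵢ·x·z = -386, Σwᵢ·z = -59.
Eliminating c: 10·(row 1) − 50·(row 2) gives 940·m = 10·(-386) − 50·(-59) = -910, so m = -91/94.
Then c = ((-59) − 50·(-91/94))/10 = -249/235.

m = -0.97, c = -1.06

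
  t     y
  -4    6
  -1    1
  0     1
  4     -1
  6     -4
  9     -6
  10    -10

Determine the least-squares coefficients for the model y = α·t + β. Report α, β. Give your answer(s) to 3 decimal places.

With design matrix A, AᵀA = [[250, 24]; [24, 7]] and Aᵀy = [-207, -13]ᵀ.
Determinant 250·7 − 24² = 1174.
α = ((-207)·7 − 24·(-13))/1174 = -1137/1174; β = (250·(-13) − 24·(-207))/1174 = 859/587.

α = -0.968, β = 1.463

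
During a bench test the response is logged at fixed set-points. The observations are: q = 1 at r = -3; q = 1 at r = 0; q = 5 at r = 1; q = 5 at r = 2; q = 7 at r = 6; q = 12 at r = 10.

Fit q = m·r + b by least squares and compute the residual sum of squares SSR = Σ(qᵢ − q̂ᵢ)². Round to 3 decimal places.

Setting ∂/∂m … = 0 gives: 150·m + 16·b = 174;  16·m + 6·b = 31.
(Σr·r = 150, Σr = 16, Σ1 = 6, Σr·q = 174, Σq = 31.)
Determinant 150·6 − 16² = 644.
m = (174·6 − 16·31)/644 = 137/161; b = (150·31 − 16·174)/644 = 933/322.
Residuals: 211/322, -611/322, 403/322, 129/322, -323/322, 191/322; SSR = 2291/322.

SSR = 7.115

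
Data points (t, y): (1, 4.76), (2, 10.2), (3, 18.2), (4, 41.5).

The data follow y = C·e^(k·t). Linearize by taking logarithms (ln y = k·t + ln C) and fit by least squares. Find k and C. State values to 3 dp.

Taking logs, ln y = k·t + ln C, so regress ln y on t.
AᵀA = [[30.0000, 10.0000]; [10.0000, 4]], rhs = [29.8121, 10.5098]ᵀ  (here Σt = 10.0000, Σ(t)² = 30.0000, Σln y = 10.5098, Σt·ln y = 29.8121).
Slope k = (n·Σt·ln y − Σt·Σln y)/(n·Σ(t)² − (Σt)²) = (4·29.8121 − 10.0000·10.5098)/20.0000 = 0.70754; ln C = (Σln y − k·Σt)/n = 0.85859, so C = exp(0.85859) = 2.35984.

k = 0.708, C = 2.360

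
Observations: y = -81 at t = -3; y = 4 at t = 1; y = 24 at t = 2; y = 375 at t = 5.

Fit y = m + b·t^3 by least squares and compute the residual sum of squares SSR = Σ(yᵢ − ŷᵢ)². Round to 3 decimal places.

SSR = 0.701

From the data, Σ1 = 4, Σt^3 = 107, Σt^3·t^3 = 16419.
And Σy = 322, Σt^3·y = 49258.
Eliminating b: 16419·(row 1) − 107·(row 2) gives 54227·m = 16419·322 − 107·49258 = 16312, so m = 16312/54227.
Then b = (49258 − 107·(16312/54227))/16419 = 162578/54227.
Residuals: -19093/54227, 38018/54227, -15488/54227, -3437/54227; SSR = 38018/54227.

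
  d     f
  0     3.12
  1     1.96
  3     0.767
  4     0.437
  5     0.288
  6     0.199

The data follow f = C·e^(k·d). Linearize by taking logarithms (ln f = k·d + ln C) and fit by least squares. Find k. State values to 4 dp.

k = -0.4682

Linearized form: ln f = k·d + ln C. From the 6 transformed points,
Σd = 19.0000, Σ(d)² = 87.0000, Σln f = -2.1416, Σd·ln f = -19.3448.
Equations: 87.0000·k + 19.0000·ln C = -19.3448;  19.0000·k + 6·ln C = -2.1416.
Solving (det = 161.0000): k = -0.46819, ln C = 1.12569.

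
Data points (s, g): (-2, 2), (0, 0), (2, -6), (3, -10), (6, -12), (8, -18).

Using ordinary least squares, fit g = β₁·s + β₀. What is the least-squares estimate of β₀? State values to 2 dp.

β₀ = -1.68

From the data, Σs·s = 117, Σs = 17, Σ1 = 6.
Moment sums: Σs·g = -262, Σg = -44.
Δ = 117·6 − 17² = 413.
β₁ = ((-262)·6 − 17·(-44))/413 = -824/413; β₀ = (117·(-44) − 17·(-262))/413 = -694/413.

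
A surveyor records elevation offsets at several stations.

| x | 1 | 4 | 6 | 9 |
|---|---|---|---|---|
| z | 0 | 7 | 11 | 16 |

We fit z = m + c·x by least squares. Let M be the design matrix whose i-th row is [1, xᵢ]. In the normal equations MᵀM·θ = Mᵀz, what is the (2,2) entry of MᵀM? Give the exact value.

Row 2 ↔ basis x, column 2 ↔ basis x, so (MᵀM)_{2,2} = Σᵢ (x)·(x) = (1)·(1) + (4)·(4) + (6)·(6) + (9)·(9) = 134.

134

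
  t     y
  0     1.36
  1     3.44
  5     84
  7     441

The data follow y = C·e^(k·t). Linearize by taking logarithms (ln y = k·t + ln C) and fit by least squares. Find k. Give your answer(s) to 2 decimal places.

k = 0.82

With ln yᵢ as the transformed response and tᵢ as the regressor:
Σt = 13.0000, Σ(t)² = 75.0000, Σln y = 12.0628, Σt·ln y = 66.0129.
Equations: 75.0000·k + 13.0000·ln C = 66.0129;  13.0000·k + 4·ln C = 12.0628.
Slope k = (n·Σt·ln y − Σt·Σln y)/(n·Σ(t)² − (Σt)²) = (4·66.0129 − 13.0000·12.0628)/131.0000 = 0.81859; ln C = (Σln y − k·Σt)/n = 0.35530.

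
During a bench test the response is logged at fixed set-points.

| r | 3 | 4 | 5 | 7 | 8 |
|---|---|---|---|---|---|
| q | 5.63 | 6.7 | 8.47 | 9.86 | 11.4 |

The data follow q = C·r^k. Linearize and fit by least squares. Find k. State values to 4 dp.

k = 0.7060

Linearized form: ln q = k·ln r + ln C. From the 5 transformed points,
AᵀA = [[13.8297, 8.1197]; [8.1197, 5]], rhs = [17.4878, 10.4888]ᵀ  (here Σln r = 8.1197, Σ(ln r)² = 13.8297, Σln q = 10.4888, Σln r·ln q = 17.4878).
Slope k = (n·Σln r·ln q − Σln r·Σln q)/(n·Σ(ln r)² − (Σln r)²) = (5·17.4878 − 8.1197·10.4888)/3.2190 = 0.70598; ln C = (Σln q − k·Σln r)/n = 0.95130.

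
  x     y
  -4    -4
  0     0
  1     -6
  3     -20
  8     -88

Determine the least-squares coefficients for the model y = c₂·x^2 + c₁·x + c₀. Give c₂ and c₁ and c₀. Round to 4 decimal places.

Entries of AᵀA: Σx^2·x^2 = 4434, Σx^2·x = 476, Σx^2 = 90, Σx·x = 90, Σx = 8, Σ1 = 5.
For Aᵀy: Σx^2·y = -5882, Σx·y = -754, Σy = -118.
Inverting the 3×3 Gram matrix, [c₂, c₁, c₀]ᵀ = [-128089/133771, -428521/133771, -165760/133771]ᵀ.

c₂ = -0.9575, c₁ = -3.2034, c₀ = -1.2391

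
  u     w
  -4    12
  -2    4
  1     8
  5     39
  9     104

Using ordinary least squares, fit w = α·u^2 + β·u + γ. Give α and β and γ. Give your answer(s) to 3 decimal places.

Compute the Gram sums: Σu^2·u^2 = 7459, Σu^2·u = 783, Σu^2 = 127, Σu·u = 127, Σu = 9, Σ1 = 5.
Right-hand side: Σu^2·w = 9615, Σu·w = 1083, Σw = 167.
So AᵀA·[α, β, γ]ᵀ = Aᵀw: [[7459, 783, 127]; [783, 127, 9]; [127, 9, 5]]·[α, β, γ]ᵀ = [9615, 1083, 167]ᵀ.
Solving the 3×3 system (Gaussian elimination) gives α = 201985/202099, β = 416442/202099, γ = 870092/202099.

α = 0.999, β = 2.061, γ = 4.305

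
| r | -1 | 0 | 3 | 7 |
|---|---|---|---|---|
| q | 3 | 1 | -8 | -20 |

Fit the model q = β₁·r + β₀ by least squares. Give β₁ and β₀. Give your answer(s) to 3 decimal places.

Normal-equation sums: Σr·r = 59, Σr = 9, Σ1 = 4.
For Aᵀq: Σr·q = -167, Σq = -24.
AᵀA·[β₁, β₀]ᵀ = Aᵀq becomes [[59, 9]; [9, 4]]·[β₁, β₀]ᵀ = [-167, -24]ᵀ.
det = 59·4 − 9² = 155.
β₁ = ((-167)·4 − 9·(-24))/155 = -452/155; β₀ = (59·(-24) − 9·(-167))/155 = 87/155.

β₁ = -2.916, β₀ = 0.561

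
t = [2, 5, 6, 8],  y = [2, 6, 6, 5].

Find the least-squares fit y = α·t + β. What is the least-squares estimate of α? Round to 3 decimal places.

α = 0.547

From the data, Σt·t = 129, Σt = 21, Σ1 = 4.
Right-hand side: Σt·y = 110, Σy = 19.
XᵀX·[α, β]ᵀ = Xᵀy becomes [[129, 21]; [21, 4]]·[α, β]ᵀ = [110, 19]ᵀ.
Eliminating β: 4·(row 1) − 21·(row 2) gives 75·α = 4·110 − 21·19 = 41, so α = 41/75.
Then β = (19 − 21·(41/75))/4 = 47/25.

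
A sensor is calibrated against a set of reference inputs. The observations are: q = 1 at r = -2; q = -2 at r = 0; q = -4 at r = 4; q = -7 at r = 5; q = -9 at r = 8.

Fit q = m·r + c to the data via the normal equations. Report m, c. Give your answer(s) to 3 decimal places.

From the data, Σr·r = 109, Σr = 15, Σ1 = 5.
And Σr·q = -125, Σq = -21.
MᵀM·[m, c]ᵀ = Mᵀq becomes [[109, 15]; [15, 5]]·[m, c]ᵀ = [-125, -21]ᵀ.
det = 109·5 − 15² = 320.
m = ((-125)·5 − 15·(-21))/320 = -31/32; c = (109·(-21) − 15·(-125))/320 = -207/160.

m = -0.969, c = -1.294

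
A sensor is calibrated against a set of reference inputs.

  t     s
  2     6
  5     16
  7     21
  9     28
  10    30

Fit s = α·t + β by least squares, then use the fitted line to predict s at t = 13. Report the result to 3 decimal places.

ŝ = 39.524

Forming AᵀA = [[259, 33]; [33, 5]] and Aᵀs = [791, 101]ᵀ gives AᵀA·[α, β]ᵀ = Aᵀs.
Δ = 259·5 − 33² = 206.
α = (791·5 − 33·101)/206 = 311/103; β = (259·101 − 33·791)/206 = 28/103.
At t = 13: ŝ = (311/103)·(13) + (28/103)·(1) = 4071/103.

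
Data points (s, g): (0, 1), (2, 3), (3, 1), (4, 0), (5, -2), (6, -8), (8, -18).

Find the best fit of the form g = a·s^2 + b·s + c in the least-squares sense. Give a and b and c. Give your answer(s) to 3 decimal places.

Entries of MᵀM: Σs^2·s^2 = 6370, Σs^2·s = 952, Σs^2 = 154, Σs·s = 154, Σs = 28, Σ1 = 7.
And Σs^2·g = -1469, Σs·g = -193, Σg = -23.
Solving the 3×3 system (Gaussian elimination) gives a = -155/294, b = 533/294, c = 52/49.

a = -0.527, b = 1.813, c = 1.061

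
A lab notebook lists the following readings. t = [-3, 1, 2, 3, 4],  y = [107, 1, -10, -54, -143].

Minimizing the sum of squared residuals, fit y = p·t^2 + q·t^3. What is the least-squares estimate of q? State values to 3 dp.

q = -2.977

The normal system XᵀX·[p, q]ᵀ = Xᵀy is [[435, 1057]; [1057, 5619]]·[p, q]ᵀ = [-1850, -13578]ᵀ.
det = 435·5619 − 1057² = 1327016.
p = ((-1850)·5619 − 1057·(-13578))/1327016 = 989199/331754; q = (435·(-13578) − 1057·(-1850))/1327016 = -987745/331754.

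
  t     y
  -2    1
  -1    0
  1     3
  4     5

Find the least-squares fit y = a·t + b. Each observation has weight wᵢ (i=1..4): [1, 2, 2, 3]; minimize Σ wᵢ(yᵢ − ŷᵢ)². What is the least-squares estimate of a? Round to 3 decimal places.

Entries of AᵀWA: Σwᵢ·t·t = 56, Σwᵢ·t = 10, Σwᵢ·1 = 8.
For AᵀWy: Σwᵢ·t·y = 64, Σwᵢ·y = 22.
Normal equations: [[56, 10]; [10, 8]]·[a, b]ᵀ = [64, 22]ᵀ.
Eliminating b: 8·(row 1) − 10·(row 2) gives 348·a = 8·64 − 10·22 = 292, so a = 73/87.
Then b = (22 − 10·(73/87))/8 = 148/87.

a = 0.839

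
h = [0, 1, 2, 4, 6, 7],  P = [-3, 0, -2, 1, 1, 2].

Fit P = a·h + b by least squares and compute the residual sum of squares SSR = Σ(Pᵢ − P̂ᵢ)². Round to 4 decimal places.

SSR = 4.9915

From the data, Σh·h = 106, Σh = 20, Σ1 = 6.
And Σh·P = 20, ΣP = -1.
Eliminating b: 6·(row 1) − 20·(row 2) gives 236·a = 6·20 − 20·(-1) = 140, so a = 35/59.
Then b = ((-1) − 20·(35/59))/6 = -253/118.
Residuals: -101/118, 183/118, -123/118, 91/118, -49/118, -1/118; SSR = 589/118.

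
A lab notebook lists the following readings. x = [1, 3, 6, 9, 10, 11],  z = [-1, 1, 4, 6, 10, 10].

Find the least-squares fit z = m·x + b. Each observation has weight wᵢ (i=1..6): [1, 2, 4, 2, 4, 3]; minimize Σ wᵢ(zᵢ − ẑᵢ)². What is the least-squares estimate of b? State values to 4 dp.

b = -2.7124

The normal system MᵀWM·[m, b]ᵀ = MᵀWz is [[1088, 122]; [122, 16]]·[m, b]ᵀ = [939, 99]ᵀ.
Eliminating b: 16·(row 1) − 122·(row 2) gives 2524·m = 16·939 − 122·99 = 2946, so m = 1473/1262.
Then b = (99 − 122·(1473/1262))/16 = -3423/1262.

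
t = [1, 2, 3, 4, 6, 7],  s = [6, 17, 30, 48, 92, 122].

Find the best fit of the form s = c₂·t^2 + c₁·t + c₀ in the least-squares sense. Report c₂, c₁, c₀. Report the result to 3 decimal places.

c₂ = 1.815, c₁ = 4.637, c₀ = -0.071

MᵀM·[c₂, c₁, c₀]ᵀ = Mᵀs reads: 4051·c₂ + 659·c₁ + 115·c₀ = 10402;  659·c₂ + 115·c₁ + 23·c₀ = 1728;  115·c₂ + 23·c₁ + 6·c₀ = 315.
(Σt^2·t^2 = 4051, Σt^2·t = 659, Σt^2 = 115, Σt·t = 115, Σt = 23, Σ1 = 6, Σt^2·s = 10402, Σt·s = 1728, Σs = 315.)
Inverting the 3×3 Gram matrix, [c₂, c₁, c₀]ᵀ = [305/168, 779/168, -1/14]ᵀ.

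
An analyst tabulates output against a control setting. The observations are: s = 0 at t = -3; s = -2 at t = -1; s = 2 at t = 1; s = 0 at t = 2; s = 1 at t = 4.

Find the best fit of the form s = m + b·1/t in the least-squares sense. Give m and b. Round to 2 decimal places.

m = 0.05, b = 1.74

The normal system XᵀX·[m, b]ᵀ = Xᵀs is [[5, 5/12]; [5/12, 349/144]]·[m, b]ᵀ = [1, 17/4]ᵀ.
det = 5·(349/144) − (5/12)² = 215/18.
m = (1·(349/144) − (5/12)·(17/4))/(215/18) = 47/860; b = (5·(17/4) − (5/12)·1)/(215/18) = 75/43.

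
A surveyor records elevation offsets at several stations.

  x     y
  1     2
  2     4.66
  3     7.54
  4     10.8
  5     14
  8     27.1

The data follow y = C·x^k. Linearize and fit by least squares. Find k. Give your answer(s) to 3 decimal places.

k = 1.241

Linearized form: ln y = k·ln x + ln C. From the 6 transformed points,
Over the data: Σln x = 6.8669, Σ(ln x)² = 10.5236, Σln y = 12.5705, Σln x·ln y = 17.6935.
Normal system: [[10.5236, 6.8669]; [6.8669, 6]]·[k, ln C]ᵀ = [17.6935, 12.5705]ᵀ.
Δ = 10.5236·6 − (6.8669)² = 15.9867; k = (17.6935·6 − 6.8669·12.5705)/15.9867 = 1.24105, ln C = (10.5236·12.5705 − 6.8669·17.6935)/15.9867 = 0.67472.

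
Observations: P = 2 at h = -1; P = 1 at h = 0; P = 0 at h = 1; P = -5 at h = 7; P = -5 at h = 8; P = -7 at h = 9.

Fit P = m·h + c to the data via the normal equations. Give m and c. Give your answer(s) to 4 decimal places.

m = -0.8400, c = 1.0267

From the data, Σh·h = 196, Σh = 24, Σ1 = 6.
Right-hand side: Σh·P = -140, ΣP = -14.
Determinant 196·6 − 24² = 600.
m = ((-140)·6 − 24·(-14))/600 = -21/25; c = (196·(-14) − 24·(-140))/600 = 77/75.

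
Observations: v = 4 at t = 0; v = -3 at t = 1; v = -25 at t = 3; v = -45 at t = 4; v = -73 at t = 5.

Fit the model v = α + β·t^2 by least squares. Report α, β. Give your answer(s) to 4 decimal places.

α = 2.1125, β = -2.9914

With design matrix M, MᵀM = [[5, 51]; [51, 963]] and Mᵀv = [-142, -2773]ᵀ.
Δ = 5·963 − 51² = 2214.
α = ((-142)·963 − 51·(-2773))/2214 = 1559/738; β = (5·(-2773) − 51·(-142))/2214 = -6623/2214.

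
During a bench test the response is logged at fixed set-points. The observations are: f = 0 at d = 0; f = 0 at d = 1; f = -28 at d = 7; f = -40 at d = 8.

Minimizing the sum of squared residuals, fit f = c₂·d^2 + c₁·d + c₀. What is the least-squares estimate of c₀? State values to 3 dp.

c₀ = -0.480

From the data, Σd^2·d^2 = 6498, Σd^2·d = 856, Σd^2 = 114, Σd·d = 114, Σd = 16, Σ1 = 4.
For Aᵀf: Σd^2·f = -3932, Σd·f = -516, Σf = -68.
AᵀA·[c₂, c₁, c₀]ᵀ = Aᵀf becomes [[6498, 856, 114]; [856, 114, 16]; [114, 16, 4]]·[c₂, c₁, c₀]ᵀ = [-3932, -516, -68]ᵀ.
Solving the 3×3 system (Gaussian elimination) gives c₂ = -6/7, c₁ = 346/175, c₀ = -12/25.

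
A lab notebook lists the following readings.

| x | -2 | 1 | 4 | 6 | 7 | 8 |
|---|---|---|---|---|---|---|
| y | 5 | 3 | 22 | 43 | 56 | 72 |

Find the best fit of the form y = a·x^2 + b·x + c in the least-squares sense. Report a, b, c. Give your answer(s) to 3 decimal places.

Forming AᵀA = [[8066, 1128, 170]; [1128, 170, 24]; [170, 24, 6]] and Aᵀy = [9275, 1307, 201]ᵀ gives AᵀA·[a, b, c]ᵀ = Aᵀy.
Row-reducing yields a = 14841/14905, b = 22931/29810, c = 65921/29810.

a = 0.996, b = 0.769, c = 2.211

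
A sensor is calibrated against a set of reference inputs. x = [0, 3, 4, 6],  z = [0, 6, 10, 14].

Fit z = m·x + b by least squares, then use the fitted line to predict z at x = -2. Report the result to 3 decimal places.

ẑ = -4.960

With design matrix M, MᵀM = [[61, 13]; [13, 4]] and Mᵀz = [142, 30]ᵀ.
Determinant 61·4 − 13² = 75.
m = (142·4 − 13·30)/75 = 178/75; b = (61·30 − 13·142)/75 = -16/75.
At x = -2: ẑ = (178/75)·(-2) + (-16/75)·(1) = -124/25.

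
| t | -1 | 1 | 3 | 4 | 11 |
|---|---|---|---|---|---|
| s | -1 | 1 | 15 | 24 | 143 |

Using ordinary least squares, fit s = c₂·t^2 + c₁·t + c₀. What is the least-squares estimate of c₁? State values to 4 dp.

c₁ = 2.0467

Normal-equation sums: Σt^2·t^2 = 14980, Σt^2·t = 1422, Σt^2 = 148, Σt·t = 148, Σt = 18, Σ1 = 5.
Moment sums: Σt^2·s = 17822, Σt·s = 1716, Σs = 182.
Inverting the 3×3 Gram matrix, [c₂, c₁, c₀]ᵀ = [8780/8767, 17943/8767, -5364/8767]ᵀ.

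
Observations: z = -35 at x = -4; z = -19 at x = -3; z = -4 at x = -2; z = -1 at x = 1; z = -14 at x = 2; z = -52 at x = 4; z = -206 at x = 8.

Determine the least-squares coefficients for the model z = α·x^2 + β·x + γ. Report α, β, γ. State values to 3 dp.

Entries of AᵀA: Σx^2·x^2 = 4722, Σx^2·x = 486, Σx^2 = 114, Σx·x = 114, Σx = 6, Σ1 = 7.
And Σx^2·z = -14820, Σx·z = -1680, Σz = -331.
Solving the 3×3 system (Gaussian elimination) gives α = -47085/15668, β = -33021/15668, γ = 13561/3917.

α = -3.005, β = -2.108, γ = 3.462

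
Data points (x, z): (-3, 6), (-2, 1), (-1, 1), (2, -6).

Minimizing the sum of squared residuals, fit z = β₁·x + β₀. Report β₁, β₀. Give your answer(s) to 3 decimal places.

Sums needed: Σx·x = 18, Σx = -4, Σ1 = 4.
And Σx·z = -33, Σz = 2.
AᵀA·[β₁, β₀]ᵀ = Aᵀz becomes [[18, -4]; [-4, 4]]·[β₁, β₀]ᵀ = [-33, 2]ᵀ.
Determinant 18·4 − (-4)² = 56.
β₁ = ((-33)·4 − (-4)·2)/56 = -31/14; β₀ = (18·2 − (-4)·(-33))/56 = -12/7.

β₁ = -2.214, β₀ = -1.714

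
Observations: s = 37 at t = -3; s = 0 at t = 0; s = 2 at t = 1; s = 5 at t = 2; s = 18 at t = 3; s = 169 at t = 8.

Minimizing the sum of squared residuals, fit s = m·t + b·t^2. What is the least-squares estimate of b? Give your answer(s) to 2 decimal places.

b = 3.04

Forming MᵀM = [[87, 521]; [521, 4275]] and Mᵀs = [1307, 11333]ᵀ gives MᵀM·[m, b]ᵀ = Mᵀs.
Determinant 87·4275 − 521² = 100484.
m = (1307·4275 − 521·11333)/100484 = -79267/25121; b = (87·11333 − 521·1307)/100484 = 76256/25121.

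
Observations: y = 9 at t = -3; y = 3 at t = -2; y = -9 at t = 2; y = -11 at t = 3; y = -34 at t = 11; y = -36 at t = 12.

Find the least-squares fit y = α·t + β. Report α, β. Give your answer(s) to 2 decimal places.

α = -2.91, β = -1.83

Setting ∂/∂α … = 0 gives: 291·α + 23·β = -890;  23·α + 6·β = -78.
Determinant 291·6 − 23² = 1217.
α = ((-890)·6 − 23·(-78))/1217 = -3546/1217; β = (291·(-78) − 23·(-890))/1217 = -2228/1217.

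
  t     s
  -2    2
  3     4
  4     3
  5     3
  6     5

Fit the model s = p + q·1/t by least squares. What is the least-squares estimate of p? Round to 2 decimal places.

Normal-equation sums: Σ1 = 5, Σ1/t = 9/20, Σ1/t·1/t = 1769/3600.
Moment sums: Σs = 17, Σ1/t·s = 151/60.
Eliminating q: (1769/3600)·(row 1) − (9/20)·(row 2) gives (2029/900)·p = (1769/3600)·17 − (9/20)·(151/60) = 6499/900, so p = 6499/2029.
Then q = ((151/60) − (9/20)·(6499/2029))/(1769/3600) = 4440/2029.

p = 3.20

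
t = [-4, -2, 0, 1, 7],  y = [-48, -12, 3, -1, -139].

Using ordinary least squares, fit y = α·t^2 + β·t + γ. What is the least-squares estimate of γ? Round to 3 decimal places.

With design matrix A, AᵀA = [[2674, 272, 70]; [272, 70, 2]; [70, 2, 5]] and Aᵀy = [-7628, -758, -197]ᵀ.
Inverting the 3×3 Gram matrix, [α, β, γ]ᵀ = [-214099/72111, 47144/72111, 45785/24037]ᵀ.

γ = 1.905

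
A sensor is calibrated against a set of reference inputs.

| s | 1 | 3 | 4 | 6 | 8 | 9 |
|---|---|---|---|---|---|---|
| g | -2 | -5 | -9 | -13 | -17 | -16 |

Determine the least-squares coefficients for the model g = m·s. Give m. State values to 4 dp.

With design matrix A, AᵀA = [[207]] and Aᵀg = [-411]ᵀ.
Hence m = -411 / 207 ≈ -1.98551.

m = -1.9855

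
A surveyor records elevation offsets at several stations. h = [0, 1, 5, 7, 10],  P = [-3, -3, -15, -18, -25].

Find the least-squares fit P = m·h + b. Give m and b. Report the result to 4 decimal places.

AᵀA·[m, b]ᵀ = AᵀP reads: 175·m + 23·b = -454;  23·m + 5·b = -64.
Eliminating b: 5·(row 1) − 23·(row 2) gives 346·m = 5·(-454) − 23·(-64) = -798, so m = -399/173.
Then b = ((-64) − 23·(-399/173))/5 = -379/173.

m = -2.3064, b = -2.1908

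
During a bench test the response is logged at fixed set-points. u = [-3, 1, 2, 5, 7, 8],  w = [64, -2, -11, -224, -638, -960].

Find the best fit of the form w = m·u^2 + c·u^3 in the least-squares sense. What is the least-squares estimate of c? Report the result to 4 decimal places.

The normal system XᵀX·[m, c]ᵀ = Xᵀw is [[7220, 52490]; [52490, 396212]]·[m, c]ᵀ = [-97772, -740172]ᵀ.
Determinant 7220·396212 − 52490² = 105450540.
m = ((-97772)·396212 − 52490·(-740172))/105450540 = 28297154/26362635; c = (7220·(-740172) − 52490·(-97772))/105450540 = -10599478/5272527.

c = -2.0103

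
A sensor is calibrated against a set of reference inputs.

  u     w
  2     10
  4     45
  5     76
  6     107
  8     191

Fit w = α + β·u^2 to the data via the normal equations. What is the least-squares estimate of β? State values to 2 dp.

β = 3.02

The normal equations are: 5·α + 145·β = 429;  145·α + 6289·β = 18736.
(Σ1 = 5, Σu^2 = 145, Σu^2·u^2 = 6289, Σw = 429, Σu^2·w = 18736.)
Δ = 5·6289 − 145² = 10420.
α = (429·6289 − 145·18736)/10420 = -18739/10420; β = (5·18736 − 145·429)/10420 = 6295/2084.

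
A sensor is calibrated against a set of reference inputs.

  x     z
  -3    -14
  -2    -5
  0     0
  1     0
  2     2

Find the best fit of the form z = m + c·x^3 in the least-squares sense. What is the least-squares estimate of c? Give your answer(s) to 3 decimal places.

c = 0.478

Forming MᵀM = [[5, -26]; [-26, 858]] and Mᵀz = [-17, 434]ᵀ gives MᵀM·[m, c]ᵀ = Mᵀz.
Eliminating c: 858·(row 1) − (-26)·(row 2) gives 3614·m = 858·(-17) − (-26)·434 = -3302, so m = -127/139.
Then c = (434 − (-26)·(-127/139))/858 = 864/1807.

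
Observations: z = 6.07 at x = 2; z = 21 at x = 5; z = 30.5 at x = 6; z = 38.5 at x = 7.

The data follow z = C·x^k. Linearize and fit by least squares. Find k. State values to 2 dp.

Taking logs, ln z = k·ln x + ln C, so regress ln z on ln x.
Σln x = 6.0403, Σ(ln x)² = 10.0677, Σln z = 11.9163, Σln x·ln z = 19.3776.
Equations: 10.0677·k + 6.0403·ln C = 19.3776;  6.0403·k + 4·ln C = 11.9163.
Solving (det = 3.7862): k = 1.46136, ln C = 0.77232.

k = 1.46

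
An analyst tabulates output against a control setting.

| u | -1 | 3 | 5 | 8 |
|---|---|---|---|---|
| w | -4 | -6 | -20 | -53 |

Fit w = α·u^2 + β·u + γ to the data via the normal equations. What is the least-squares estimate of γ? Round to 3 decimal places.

Forming MᵀM = [[4803, 663, 99]; [663, 99, 15]; [99, 15, 4]] and Mᵀw = [-3950, -538, -83]ᵀ gives MᵀM·[α, β, γ]ᵀ = Mᵀw.
Inverting the 3×3 Gram matrix, [α, β, γ]ᵀ = [-4963/5154, 6533/5154, -1435/859]ᵀ.

γ = -1.671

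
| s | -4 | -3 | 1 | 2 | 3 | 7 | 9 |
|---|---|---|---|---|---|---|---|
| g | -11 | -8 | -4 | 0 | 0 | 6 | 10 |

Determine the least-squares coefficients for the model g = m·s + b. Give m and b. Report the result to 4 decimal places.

The normal equations are: 169·m + 15·b = 196;  15·m + 7·b = -7.
(Σs·s = 169, Σs = 15, Σ1 = 7, Σs·g = 196, Σg = -7.)
Eliminating b: 7·(row 1) − 15·(row 2) gives 958·m = 7·196 − 15·(-7) = 1477, so m = 1477/958.
Then b = ((-7) − 15·(1477/958))/7 = -4123/958.

m = 1.5418, b = -4.3038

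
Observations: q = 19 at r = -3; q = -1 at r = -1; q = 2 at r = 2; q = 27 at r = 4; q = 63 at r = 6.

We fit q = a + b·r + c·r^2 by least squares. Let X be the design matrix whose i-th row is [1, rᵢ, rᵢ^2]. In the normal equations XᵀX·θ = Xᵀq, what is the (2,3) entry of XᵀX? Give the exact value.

Row 2 ↔ basis r, column 3 ↔ basis r^2, so (XᵀX)_{2,3} = Σᵢ (r)·(r^2) = (-3)·(9) + (-1)·(1) + (2)·(4) + (4)·(16) + (6)·(36) = 260.

260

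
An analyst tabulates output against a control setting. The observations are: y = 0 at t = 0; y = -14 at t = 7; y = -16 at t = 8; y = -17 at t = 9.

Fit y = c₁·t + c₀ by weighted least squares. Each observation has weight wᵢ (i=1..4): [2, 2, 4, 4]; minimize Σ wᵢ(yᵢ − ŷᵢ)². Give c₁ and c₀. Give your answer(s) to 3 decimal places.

c₁ = -1.926, c₀ = -0.170

With design matrix M, MᵀWM = [[678, 82]; [82, 12]] and MᵀWy = [-1320, -160]ᵀ.
Eliminating c₀: 12·(row 1) − 82·(row 2) gives 1412·c₁ = 12·(-1320) − 82·(-160) = -2720, so c₁ = -680/353.
Then c₀ = ((-160) − 82·(-680/353))/12 = -60/353.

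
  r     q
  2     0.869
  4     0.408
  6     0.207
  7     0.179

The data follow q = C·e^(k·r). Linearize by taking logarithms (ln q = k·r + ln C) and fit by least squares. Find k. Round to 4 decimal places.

Let Y = ln q. Fitting Y = k·r + ln C by least squares:
AᵀA = [[105.0000, 19.0000]; [19.0000, 4]], rhs = [-25.3596, -4.3323]ᵀ  (here Σr = 19.0000, Σ(r)² = 105.0000, Σln q = -4.3323, Σr·ln q = -25.3596).
Slope k = (n·Σr·ln q − Σr·Σln q)/(n·Σ(r)² − (Σr)²) = (4·-25.3596 − 19.0000·-4.3323)/59.0000 = -0.32414; ln C = (Σln q − k·Σr)/n = 0.45661.

k = -0.3241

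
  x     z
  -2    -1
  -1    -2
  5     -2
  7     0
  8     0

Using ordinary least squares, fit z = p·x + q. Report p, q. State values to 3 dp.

Setting ∂/∂p … = 0 gives: 143·p + 17·q = -6;  17·p + 5·q = -5.
(Σx·x = 143, Σx = 17, Σ1 = 5, Σx·z = -6, Σz = -5.)
Eliminating q: 5·(row 1) − 17·(row 2) gives 426·p = 5·(-6) − 17·(-5) = 55, so p = 55/426.
Then q = ((-5) − 17·(55/426))/5 = -613/426.

p = 0.129, q = -1.439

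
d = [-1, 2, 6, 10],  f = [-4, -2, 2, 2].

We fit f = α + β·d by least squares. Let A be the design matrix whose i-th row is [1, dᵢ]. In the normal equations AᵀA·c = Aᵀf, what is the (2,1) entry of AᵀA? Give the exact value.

17

Row 2 ↔ basis d, column 1 ↔ basis 1, so (AᵀA)_{2,1} = Σᵢ d = (-1)·(1) + (2)·(1) + (6)·(1) + (10)·(1) = 17.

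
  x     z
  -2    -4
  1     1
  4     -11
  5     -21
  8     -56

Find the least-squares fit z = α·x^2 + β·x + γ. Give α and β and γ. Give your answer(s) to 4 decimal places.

Sums needed: Σx^2·x^2 = 4994, Σx^2·x = 694, Σx^2 = 110, Σx·x = 110, Σx = 16, Σ1 = 5.
Moment sums: Σx^2·z = -4300, Σx·z = -588, Σz = -91.
So MᵀM·[α, β, γ]ᵀ = Mᵀz: [[4994, 694, 110]; [694, 110, 16]; [110, 16, 5]]·[α, β, γ]ᵀ = [-4300, -588, -91]ᵀ.
Solving the 3×3 system (Gaussian elimination) gives α = -4669/4776, β = 3049/4776, γ = 3019/2388.

α = -0.9776, β = 0.6384, γ = 1.2642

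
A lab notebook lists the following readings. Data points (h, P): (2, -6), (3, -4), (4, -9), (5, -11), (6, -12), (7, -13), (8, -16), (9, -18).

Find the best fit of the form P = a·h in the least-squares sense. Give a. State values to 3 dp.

Forming XᵀX = [[284]] and XᵀP = [-568]ᵀ gives XᵀX·[a]ᵀ = XᵀP.
a = (-568)/284 = -2.

a = -2.000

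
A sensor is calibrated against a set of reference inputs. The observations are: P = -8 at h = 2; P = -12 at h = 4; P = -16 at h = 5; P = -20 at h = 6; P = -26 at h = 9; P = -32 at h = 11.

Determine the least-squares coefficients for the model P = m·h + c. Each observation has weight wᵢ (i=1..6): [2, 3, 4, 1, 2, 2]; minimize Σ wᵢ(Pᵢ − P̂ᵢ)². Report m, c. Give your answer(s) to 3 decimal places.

The normal equations are: 596·m + 82·c = -1788;  82·m + 14·c = -252.
(Σwᵢ·h·h = 596, Σwᵢ·h = 82, Σwᵢ·1 = 14, Σwᵢ·h·P = -1788, Σwᵢ·P = -252.)
Eliminating c: 14·(row 1) − 82·(row 2) gives 1620·m = 14·(-1788) − 82·(-252) = -4368, so m = -364/135.
Then c = ((-252) − 82·(-364/135))/14 = -298/135.

m = -2.696, c = -2.207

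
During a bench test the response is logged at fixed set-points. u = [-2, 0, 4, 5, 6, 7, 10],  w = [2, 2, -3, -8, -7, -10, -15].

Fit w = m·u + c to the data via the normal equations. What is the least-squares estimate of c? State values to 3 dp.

c = 0.803

Entries of XᵀX: Σu·u = 230, Σu = 30, Σ1 = 7.
Right-hand side: Σu·w = -318, Σw = -39.
Eliminating c: 7·(row 1) − 30·(row 2) gives 710·m = 7·(-318) − 30·(-39) = -1056, so m = -528/355.
Then c = ((-39) − 30·(-528/355))/7 = 57/71.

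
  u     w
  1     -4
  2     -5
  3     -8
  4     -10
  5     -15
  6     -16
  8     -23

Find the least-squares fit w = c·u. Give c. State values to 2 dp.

c = -2.79

From the data, Σu·u = 155.
Right-hand side: Σu·w = -433.
AᵀA·[c]ᵀ = Aᵀw becomes [[155]]·[c]ᵀ = [-433]ᵀ.
Hence c = -433 / 155 ≈ -2.79355.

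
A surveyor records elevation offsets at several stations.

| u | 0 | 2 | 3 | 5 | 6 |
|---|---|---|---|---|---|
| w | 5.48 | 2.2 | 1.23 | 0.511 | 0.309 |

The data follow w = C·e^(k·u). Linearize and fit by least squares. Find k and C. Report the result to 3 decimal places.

k = -0.479, C = 5.495

Linearized form: ln w = k·u + ln C. From the 5 transformed points,
XᵀX = [[74.0000, 16.0000]; [16.0000, 5]], rhs = [-8.2055, 0.8508]ᵀ  (here Σu = 16.0000, Σ(u)² = 74.0000, Σln w = 0.8508, Σu·ln w = -8.2055).
Δ = 74.0000·5 − (16.0000)² = 114.0000; k = (-8.2055·5 − 16.0000·0.8508)/114.0000 = -0.47930, ln C = (74.0000·0.8508 − 16.0000·-8.2055)/114.0000 = 1.70390, so C = exp(1.70390) = 5.49535.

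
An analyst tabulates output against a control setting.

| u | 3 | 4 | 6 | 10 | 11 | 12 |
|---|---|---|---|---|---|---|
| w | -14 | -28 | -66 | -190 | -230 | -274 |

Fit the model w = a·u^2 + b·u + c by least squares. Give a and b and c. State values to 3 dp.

a = -1.909, b = -0.264, c = 3.900

From the data, Σu^2·u^2 = 47010, Σu^2·u = 4366, Σu^2 = 426, Σu·u = 426, Σu = 46, Σ1 = 6.
And Σu^2·w = -89236, Σu·w = -8268, Σw = -802.
Solving the 3×3 system (Gaussian elimination) gives a = -21/11, b = -29/110, c = 39/10.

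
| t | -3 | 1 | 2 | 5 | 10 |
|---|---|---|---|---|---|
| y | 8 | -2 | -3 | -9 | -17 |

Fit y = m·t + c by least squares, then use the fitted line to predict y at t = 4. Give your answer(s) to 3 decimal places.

The normal system XᵀX·[m, c]ᵀ = Xᵀy is [[139, 15]; [15, 5]]·[m, c]ᵀ = [-247, -23]ᵀ.
Eliminating c: 5·(row 1) − 15·(row 2) gives 470·m = 5·(-247) − 15·(-23) = -890, so m = -89/47.
Then c = ((-23) − 15·(-89/47))/5 = 254/235.
At t = 4: ŷ = (-89/47)·(4) + (254/235)·(1) = -1526/235.

ŷ = -6.494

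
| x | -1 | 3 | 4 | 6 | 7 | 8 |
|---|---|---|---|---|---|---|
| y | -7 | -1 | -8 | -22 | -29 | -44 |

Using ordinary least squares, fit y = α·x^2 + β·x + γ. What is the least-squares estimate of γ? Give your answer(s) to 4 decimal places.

γ = -2.6859

Setting ∂/∂α … = 0 gives: 8131·α + 1161·β + 175·γ = -5173;  1161·α + 175·β + 27·γ = -715;  175·α + 27·β + 6·γ = -111.
(Σx^2·x^2 = 8131, Σx^2·x = 1161, Σx^2 = 175, Σx·x = 175, Σx = 27, Σ1 = 6, Σx^2·y = -5173, Σx·y = -715, Σy = -111.)
Inverting the 3×3 Gram matrix, [α, β, γ]ᵀ = [-3459/3365, 10594/3365, -9038/3365]ᵀ.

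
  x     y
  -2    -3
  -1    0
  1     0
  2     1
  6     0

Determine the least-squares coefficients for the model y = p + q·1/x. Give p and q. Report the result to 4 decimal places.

p = -0.4273, q = 0.8194

Sums needed: Σ1 = 5, Σ1/x = 1/6, Σ1/x·1/x = 91/36.
And Σy = -2, Σ1/x·y = 2.
det = 5·(91/36) − (1/6)² = 227/18.
p = ((-2)·(91/36) − (1/6)·2)/(227/18) = -97/227; q = (5·2 − (1/6)·(-2))/(227/18) = 186/227.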